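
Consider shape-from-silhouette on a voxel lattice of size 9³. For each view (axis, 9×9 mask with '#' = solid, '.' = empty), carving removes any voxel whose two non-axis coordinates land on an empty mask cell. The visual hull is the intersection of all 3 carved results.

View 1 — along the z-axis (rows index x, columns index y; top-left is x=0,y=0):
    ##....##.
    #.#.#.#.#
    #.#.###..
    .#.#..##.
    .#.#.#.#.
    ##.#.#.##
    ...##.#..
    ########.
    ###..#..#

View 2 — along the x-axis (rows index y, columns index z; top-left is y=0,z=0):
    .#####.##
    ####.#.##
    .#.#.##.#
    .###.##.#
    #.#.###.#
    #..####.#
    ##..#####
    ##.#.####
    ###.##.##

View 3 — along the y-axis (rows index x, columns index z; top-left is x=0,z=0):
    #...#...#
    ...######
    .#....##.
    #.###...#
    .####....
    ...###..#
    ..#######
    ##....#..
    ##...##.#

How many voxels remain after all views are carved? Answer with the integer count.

134 voxels

full grid |V| = 729
V1 z: intersect with XY mask (44 set) -- 396 left
V2 x: intersect with YZ mask (58 set) -- 286 left
V3 y: intersect with XZ mask (40 set) -- 134 left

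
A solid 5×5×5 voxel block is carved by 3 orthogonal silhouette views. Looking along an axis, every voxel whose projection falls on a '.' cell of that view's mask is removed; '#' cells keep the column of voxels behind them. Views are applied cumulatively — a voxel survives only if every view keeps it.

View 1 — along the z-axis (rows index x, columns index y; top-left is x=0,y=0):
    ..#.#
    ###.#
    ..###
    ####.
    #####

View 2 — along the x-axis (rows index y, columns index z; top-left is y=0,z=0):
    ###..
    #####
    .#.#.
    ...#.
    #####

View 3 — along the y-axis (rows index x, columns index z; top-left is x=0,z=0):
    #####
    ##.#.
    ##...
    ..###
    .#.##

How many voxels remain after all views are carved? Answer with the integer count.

start: 5×5×5 = 125 voxels
after view 1 [z-axis, 18 of 25 cells solid] → remaining = 90
after view 2 [x-axis, 16 of 25 cells solid] → remaining = 57
after view 3 [y-axis, 16 of 25 cells solid] → remaining = 36

voxel count = 36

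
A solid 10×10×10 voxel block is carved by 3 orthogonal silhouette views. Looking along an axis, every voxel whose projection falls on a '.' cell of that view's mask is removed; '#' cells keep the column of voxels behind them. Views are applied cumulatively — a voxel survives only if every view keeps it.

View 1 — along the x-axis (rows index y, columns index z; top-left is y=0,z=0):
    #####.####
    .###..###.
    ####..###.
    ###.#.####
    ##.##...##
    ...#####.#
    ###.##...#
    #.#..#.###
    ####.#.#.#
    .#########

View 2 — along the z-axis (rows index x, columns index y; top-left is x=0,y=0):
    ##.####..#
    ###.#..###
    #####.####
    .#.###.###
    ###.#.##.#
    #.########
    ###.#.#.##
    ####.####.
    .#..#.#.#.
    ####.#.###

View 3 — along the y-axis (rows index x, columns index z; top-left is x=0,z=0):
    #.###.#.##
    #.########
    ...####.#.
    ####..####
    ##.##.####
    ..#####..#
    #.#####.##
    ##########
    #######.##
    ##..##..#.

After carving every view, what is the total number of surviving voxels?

voxel count = 365

before carving: 1000 voxels (10×10×10)
step 1: project along x, AND mask (70/100) → |grid| = 700
step 2: project along z, AND mask (73/100) → |grid| = 513
step 3: project along y, AND mask (75/100) → |grid| = 365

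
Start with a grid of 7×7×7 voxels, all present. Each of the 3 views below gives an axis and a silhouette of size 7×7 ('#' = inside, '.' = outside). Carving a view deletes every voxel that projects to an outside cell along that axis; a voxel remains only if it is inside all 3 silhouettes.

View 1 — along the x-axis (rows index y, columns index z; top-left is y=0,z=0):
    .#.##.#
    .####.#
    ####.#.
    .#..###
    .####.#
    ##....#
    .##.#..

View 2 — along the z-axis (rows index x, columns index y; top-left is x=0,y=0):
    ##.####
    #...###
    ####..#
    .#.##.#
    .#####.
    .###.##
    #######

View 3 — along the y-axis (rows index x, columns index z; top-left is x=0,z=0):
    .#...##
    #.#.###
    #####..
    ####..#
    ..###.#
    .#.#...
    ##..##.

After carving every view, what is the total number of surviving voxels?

85 voxels

full grid |V| = 343
after view 1 [x-axis, 29 of 49 cells solid] → remaining = 203
after view 2 [z-axis, 36 of 49 cells solid] → remaining = 148
after view 3 [y-axis, 28 of 49 cells solid] → remaining = 85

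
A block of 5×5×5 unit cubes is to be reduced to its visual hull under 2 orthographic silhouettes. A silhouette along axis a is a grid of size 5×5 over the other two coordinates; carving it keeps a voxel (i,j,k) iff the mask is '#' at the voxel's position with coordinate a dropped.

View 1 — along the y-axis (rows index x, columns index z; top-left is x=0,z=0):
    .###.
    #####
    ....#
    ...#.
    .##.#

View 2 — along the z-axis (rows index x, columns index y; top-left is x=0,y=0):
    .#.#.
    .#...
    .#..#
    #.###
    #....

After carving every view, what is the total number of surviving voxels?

20 voxels

start: 5×5×5 = 125 voxels
  1. axis=1 (XZ plane), |mask|=13  ⇒  voxels=65
  2. axis=2 (XY plane), |mask|=10  ⇒  voxels=20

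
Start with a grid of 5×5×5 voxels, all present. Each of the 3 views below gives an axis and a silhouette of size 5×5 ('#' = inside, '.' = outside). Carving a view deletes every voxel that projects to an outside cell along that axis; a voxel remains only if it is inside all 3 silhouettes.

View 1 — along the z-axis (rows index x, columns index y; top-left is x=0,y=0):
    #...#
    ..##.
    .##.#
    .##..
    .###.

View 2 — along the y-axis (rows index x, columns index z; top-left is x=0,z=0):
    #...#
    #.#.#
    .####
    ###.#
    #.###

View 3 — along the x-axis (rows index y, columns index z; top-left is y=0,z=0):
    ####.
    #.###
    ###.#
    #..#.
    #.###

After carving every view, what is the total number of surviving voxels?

voxel count = 32

full grid |V| = 125
  1. axis=2 (XY plane), |mask|=12  ⇒  voxels=60
  2. axis=1 (XZ plane), |mask|=17  ⇒  voxels=42
  3. axis=0 (YZ plane), |mask|=18  ⇒  voxels=32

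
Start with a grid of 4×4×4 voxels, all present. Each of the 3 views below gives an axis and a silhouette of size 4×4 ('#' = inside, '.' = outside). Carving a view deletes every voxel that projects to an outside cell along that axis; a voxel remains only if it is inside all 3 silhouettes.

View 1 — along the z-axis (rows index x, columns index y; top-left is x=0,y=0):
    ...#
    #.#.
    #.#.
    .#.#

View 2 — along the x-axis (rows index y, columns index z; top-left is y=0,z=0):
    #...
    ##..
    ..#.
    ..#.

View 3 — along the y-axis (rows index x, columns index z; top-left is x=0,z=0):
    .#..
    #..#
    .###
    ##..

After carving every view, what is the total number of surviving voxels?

remaining voxels: 4

start: 4×4×4 = 64 voxels
step 1: project along z, AND mask (7/16) → |grid| = 28
step 2: project along x, AND mask (5/16) → |grid| = 8
step 3: project along y, AND mask (8/16) → |grid| = 4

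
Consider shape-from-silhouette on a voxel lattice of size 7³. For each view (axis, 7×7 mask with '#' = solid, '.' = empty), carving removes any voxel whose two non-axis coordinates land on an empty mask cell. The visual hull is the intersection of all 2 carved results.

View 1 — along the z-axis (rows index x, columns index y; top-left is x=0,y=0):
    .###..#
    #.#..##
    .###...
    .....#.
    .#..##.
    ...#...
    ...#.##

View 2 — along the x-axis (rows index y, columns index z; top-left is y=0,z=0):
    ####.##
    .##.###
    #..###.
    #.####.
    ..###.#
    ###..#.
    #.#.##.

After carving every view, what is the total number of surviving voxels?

|visual hull| = 85

initial block: 7^3 = 343
after view 1 [z-axis, 19 of 49 cells solid] → remaining = 133
after view 2 [x-axis, 32 of 49 cells solid] → remaining = 85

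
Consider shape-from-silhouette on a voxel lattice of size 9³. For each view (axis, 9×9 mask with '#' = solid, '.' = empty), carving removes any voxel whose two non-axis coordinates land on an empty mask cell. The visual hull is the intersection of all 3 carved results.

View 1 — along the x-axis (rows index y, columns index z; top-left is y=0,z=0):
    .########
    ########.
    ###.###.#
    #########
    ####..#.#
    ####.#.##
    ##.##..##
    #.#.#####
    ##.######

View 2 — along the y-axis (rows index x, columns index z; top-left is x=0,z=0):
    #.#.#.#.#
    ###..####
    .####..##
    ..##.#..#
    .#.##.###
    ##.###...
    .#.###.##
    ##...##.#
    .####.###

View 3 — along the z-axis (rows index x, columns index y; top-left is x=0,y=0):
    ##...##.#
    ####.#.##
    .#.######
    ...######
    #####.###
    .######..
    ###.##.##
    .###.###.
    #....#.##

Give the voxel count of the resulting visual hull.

initial block: 9^3 = 729
step 1: project along x, AND mask (66/81) → |grid| = 594
step 2: project along y, AND mask (51/81) → |grid| = 376
step 3: project along z, AND mask (56/81) → |grid| = 260

|visual hull| = 260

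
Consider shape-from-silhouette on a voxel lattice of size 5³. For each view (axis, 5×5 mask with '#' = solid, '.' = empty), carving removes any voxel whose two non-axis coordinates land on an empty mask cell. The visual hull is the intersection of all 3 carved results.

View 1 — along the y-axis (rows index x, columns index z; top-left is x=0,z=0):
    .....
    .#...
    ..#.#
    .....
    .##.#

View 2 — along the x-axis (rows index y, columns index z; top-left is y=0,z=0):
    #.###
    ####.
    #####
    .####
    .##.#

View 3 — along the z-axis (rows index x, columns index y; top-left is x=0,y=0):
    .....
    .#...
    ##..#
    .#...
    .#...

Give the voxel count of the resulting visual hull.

|visual hull| = 8

initial block: 5^3 = 125
V1 y: intersect with XZ mask (6 set) -- 30 left
V2 x: intersect with YZ mask (20 set) -- 26 left
V3 z: intersect with XY mask (6 set) -- 8 left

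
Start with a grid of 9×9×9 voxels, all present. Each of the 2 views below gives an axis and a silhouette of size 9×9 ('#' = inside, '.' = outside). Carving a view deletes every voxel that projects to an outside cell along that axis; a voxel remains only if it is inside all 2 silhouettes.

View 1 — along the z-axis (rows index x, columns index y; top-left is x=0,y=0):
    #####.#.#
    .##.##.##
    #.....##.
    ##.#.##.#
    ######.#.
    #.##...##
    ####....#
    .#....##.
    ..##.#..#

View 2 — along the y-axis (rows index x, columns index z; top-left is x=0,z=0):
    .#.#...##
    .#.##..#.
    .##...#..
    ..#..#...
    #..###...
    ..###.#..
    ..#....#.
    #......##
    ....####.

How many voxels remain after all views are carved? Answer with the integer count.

remaining voxels: 156

full grid |V| = 729
V1 z: intersect with XY mask (46 set) -- 414 left
V2 y: intersect with XZ mask (30 set) -- 156 left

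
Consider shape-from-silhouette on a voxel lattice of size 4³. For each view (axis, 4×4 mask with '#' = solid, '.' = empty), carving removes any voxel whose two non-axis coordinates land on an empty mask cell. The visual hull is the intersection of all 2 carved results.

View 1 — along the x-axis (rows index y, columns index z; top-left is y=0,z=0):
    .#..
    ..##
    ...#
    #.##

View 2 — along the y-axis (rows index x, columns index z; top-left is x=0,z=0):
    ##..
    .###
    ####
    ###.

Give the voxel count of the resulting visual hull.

voxel count = 19

initial block: 4^3 = 64
after view 1 [x-axis, 7 of 16 cells solid] → remaining = 28
after view 2 [y-axis, 12 of 16 cells solid] → remaining = 19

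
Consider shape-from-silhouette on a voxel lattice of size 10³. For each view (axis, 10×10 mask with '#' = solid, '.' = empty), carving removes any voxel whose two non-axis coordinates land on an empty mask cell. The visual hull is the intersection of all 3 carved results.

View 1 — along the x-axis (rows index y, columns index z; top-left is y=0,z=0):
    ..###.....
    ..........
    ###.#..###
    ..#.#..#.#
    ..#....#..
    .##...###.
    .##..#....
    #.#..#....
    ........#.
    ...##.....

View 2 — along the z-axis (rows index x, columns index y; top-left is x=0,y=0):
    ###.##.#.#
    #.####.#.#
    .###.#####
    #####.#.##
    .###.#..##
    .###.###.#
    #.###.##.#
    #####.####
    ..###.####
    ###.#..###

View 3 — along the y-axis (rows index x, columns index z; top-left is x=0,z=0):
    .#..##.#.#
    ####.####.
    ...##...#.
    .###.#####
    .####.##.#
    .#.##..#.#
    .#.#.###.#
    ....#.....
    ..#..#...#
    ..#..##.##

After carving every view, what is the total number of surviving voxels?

voxel count = 113

full grid |V| = 1000
after view 1 [x-axis, 30 of 100 cells solid] → remaining = 300
after view 2 [z-axis, 73 of 100 cells solid] → remaining = 227
after view 3 [y-axis, 51 of 100 cells solid] → remaining = 113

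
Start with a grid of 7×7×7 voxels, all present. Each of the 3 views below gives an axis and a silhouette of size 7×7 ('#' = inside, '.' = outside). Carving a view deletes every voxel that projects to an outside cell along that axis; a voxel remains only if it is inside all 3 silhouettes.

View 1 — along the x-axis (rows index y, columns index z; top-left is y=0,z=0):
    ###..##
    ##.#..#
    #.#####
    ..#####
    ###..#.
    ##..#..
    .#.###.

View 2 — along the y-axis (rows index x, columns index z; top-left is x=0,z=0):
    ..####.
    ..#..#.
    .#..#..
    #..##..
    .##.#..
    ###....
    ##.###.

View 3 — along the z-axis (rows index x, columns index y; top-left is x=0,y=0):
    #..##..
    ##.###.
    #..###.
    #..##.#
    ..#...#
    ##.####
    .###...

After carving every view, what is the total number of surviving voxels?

initial block: 7^3 = 343
carve view 1 (along x, YZ-mask fill 31/49): 217 voxels remain
carve view 2 (along y, XZ-mask fill 22/49): 98 voxels remain
carve view 3 (along z, XY-mask fill 27/49): 51 voxels remain

remaining voxels: 51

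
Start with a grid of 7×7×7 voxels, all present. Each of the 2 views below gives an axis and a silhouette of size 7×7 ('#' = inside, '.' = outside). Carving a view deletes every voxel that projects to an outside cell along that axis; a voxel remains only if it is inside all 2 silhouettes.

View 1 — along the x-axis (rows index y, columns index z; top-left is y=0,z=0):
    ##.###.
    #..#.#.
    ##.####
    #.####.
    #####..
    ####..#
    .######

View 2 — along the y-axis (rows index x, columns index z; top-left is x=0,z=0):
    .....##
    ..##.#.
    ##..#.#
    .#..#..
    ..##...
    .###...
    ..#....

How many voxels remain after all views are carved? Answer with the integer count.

voxel count = 84

before carving: 343 voxels (7×7×7)
carve view 1 (along x, YZ-mask fill 35/49): 245 voxels remain
carve view 2 (along y, XZ-mask fill 17/49): 84 voxels remain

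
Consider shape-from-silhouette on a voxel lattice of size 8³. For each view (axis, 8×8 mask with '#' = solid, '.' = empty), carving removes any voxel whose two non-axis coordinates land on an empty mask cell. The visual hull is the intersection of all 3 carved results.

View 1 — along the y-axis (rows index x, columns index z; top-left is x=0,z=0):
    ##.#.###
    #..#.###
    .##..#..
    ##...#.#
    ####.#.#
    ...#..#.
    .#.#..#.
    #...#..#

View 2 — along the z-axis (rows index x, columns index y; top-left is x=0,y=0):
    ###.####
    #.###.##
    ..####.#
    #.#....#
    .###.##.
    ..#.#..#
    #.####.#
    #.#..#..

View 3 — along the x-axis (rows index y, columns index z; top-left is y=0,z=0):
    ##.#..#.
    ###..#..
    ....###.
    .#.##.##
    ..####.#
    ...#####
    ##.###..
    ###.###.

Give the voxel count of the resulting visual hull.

start: 8×8×8 = 512 voxels
[1] y-view keeps 32 columns → grid now 256
[2] z-view keeps 38 columns → grid now 162
[3] x-view keeps 37 columns → grid now 89

remaining voxels: 89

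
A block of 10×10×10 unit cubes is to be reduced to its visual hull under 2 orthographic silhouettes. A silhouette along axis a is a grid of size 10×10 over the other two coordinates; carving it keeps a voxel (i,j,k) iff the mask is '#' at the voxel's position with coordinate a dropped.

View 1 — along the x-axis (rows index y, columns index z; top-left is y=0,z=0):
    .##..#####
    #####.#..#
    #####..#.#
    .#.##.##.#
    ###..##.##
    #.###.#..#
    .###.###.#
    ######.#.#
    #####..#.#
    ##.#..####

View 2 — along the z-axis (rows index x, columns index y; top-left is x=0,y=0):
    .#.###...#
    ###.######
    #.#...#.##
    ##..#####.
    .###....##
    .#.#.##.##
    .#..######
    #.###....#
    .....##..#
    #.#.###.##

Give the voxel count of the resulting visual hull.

405 voxels

before carving: 1000 voxels (10×10×10)
step 1: project along x, AND mask (69/100) → |grid| = 690
step 2: project along z, AND mask (59/100) → |grid| = 405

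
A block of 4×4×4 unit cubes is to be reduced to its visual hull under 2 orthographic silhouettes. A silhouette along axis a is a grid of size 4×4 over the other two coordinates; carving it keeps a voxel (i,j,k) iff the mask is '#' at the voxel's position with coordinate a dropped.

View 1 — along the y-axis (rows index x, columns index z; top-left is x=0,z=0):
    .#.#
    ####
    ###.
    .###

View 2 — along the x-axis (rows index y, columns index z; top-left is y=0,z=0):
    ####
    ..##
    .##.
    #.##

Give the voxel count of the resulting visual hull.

start: 4×4×4 = 64 voxels
after view 1 [y-axis, 12 of 16 cells solid] → remaining = 48
after view 2 [x-axis, 11 of 16 cells solid] → remaining = 33

remaining voxels: 33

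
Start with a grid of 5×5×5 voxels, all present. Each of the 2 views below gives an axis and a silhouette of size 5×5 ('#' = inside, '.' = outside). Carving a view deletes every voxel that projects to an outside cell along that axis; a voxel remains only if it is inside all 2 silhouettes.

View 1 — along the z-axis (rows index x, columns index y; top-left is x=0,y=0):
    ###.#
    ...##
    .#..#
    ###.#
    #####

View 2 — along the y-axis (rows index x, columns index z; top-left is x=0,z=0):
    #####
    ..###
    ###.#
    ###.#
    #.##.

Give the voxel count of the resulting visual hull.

remaining voxels: 65

full grid |V| = 125
V1 z: intersect with XY mask (17 set) -- 85 left
V2 y: intersect with XZ mask (19 set) -- 65 left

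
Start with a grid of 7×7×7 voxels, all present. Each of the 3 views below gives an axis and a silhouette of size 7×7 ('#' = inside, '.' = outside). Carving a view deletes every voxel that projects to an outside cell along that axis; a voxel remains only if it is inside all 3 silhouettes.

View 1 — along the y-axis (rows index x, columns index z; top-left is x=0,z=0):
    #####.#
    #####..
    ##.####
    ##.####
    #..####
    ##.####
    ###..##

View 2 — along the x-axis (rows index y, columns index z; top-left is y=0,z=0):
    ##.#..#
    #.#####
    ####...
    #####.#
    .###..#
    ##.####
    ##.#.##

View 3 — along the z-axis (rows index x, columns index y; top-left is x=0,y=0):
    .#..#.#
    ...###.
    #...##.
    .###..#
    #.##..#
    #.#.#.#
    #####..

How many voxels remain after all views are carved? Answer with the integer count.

before carving: 343 voxels (7×7×7)
[1] y-view keeps 39 columns → grid now 273
[2] x-view keeps 35 columns → grid now 201
[3] z-view keeps 26 columns → grid now 101

voxel count = 101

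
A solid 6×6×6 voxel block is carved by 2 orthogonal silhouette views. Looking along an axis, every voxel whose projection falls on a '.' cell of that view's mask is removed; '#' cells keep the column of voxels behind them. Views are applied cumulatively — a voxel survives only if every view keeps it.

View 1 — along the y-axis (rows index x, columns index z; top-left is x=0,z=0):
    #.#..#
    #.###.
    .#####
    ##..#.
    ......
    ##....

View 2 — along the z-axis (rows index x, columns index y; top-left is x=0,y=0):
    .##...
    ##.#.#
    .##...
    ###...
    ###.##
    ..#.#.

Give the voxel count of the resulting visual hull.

start: 6×6×6 = 216 voxels
after view 1 [y-axis, 17 of 36 cells solid] → remaining = 102
after view 2 [z-axis, 18 of 36 cells solid] → remaining = 45

45 voxels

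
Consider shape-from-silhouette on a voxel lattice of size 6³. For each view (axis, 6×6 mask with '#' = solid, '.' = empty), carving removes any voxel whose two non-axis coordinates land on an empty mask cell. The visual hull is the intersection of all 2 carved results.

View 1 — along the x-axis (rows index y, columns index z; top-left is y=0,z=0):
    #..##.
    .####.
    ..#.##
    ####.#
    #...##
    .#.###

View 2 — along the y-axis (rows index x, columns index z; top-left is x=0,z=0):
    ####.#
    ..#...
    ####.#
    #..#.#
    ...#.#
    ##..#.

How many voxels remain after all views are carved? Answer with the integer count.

before carving: 216 voxels (6×6×6)
after view 1 [x-axis, 22 of 36 cells solid] → remaining = 132
after view 2 [y-axis, 19 of 36 cells solid] → remaining = 67

|visual hull| = 67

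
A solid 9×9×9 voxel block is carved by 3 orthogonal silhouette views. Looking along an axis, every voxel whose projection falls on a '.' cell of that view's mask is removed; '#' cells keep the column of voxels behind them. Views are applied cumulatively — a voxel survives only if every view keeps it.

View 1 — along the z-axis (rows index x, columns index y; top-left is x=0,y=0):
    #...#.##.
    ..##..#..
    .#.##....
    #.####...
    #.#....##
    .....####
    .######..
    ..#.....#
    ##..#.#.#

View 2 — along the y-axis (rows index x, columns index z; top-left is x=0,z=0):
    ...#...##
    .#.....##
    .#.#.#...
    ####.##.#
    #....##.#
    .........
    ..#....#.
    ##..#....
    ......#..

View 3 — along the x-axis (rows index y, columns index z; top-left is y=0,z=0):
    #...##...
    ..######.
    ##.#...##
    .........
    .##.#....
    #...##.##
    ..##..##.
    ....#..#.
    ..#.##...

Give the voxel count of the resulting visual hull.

38 voxels

before carving: 729 voxels (9×9×9)
after view 1 [z-axis, 36 of 81 cells solid] → remaining = 324
after view 2 [y-axis, 26 of 81 cells solid] → remaining = 104
after view 3 [x-axis, 31 of 81 cells solid] → remaining = 38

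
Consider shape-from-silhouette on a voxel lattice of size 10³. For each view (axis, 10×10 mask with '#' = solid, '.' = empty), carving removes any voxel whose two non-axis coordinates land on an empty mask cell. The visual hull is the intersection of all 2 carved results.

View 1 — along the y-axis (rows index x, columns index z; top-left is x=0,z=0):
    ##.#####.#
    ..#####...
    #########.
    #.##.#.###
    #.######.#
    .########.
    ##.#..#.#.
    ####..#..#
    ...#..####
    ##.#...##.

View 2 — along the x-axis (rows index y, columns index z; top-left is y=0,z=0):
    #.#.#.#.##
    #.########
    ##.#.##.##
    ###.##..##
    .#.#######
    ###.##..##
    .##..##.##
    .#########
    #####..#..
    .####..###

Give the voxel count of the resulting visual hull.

start: 10×10×10 = 1000 voxels
V1 y: intersect with XZ mask (66 set) -- 660 left
V2 x: intersect with YZ mask (72 set) -- 462 left

voxel count = 462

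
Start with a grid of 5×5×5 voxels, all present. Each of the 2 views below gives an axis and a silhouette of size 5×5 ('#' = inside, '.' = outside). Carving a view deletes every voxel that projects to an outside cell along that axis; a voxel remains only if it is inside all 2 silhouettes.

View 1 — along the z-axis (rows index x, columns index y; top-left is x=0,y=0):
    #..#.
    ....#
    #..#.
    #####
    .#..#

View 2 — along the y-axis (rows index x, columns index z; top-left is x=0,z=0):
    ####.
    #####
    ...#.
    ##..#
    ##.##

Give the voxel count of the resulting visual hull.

full grid |V| = 125
[1] z-view keeps 12 columns → grid now 60
[2] y-view keeps 17 columns → grid now 38

38 voxels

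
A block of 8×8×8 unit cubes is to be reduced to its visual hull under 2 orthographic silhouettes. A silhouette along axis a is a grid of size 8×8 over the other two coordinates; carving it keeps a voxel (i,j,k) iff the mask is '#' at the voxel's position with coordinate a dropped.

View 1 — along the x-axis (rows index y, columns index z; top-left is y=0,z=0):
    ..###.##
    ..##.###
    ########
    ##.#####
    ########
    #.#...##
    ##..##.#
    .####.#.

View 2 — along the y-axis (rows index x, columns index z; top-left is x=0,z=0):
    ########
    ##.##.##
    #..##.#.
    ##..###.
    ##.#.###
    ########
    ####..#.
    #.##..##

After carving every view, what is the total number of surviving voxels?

277 voxels

initial block: 8^3 = 512
[1] x-view keeps 47 columns → grid now 376
[2] y-view keeps 47 columns → grid now 277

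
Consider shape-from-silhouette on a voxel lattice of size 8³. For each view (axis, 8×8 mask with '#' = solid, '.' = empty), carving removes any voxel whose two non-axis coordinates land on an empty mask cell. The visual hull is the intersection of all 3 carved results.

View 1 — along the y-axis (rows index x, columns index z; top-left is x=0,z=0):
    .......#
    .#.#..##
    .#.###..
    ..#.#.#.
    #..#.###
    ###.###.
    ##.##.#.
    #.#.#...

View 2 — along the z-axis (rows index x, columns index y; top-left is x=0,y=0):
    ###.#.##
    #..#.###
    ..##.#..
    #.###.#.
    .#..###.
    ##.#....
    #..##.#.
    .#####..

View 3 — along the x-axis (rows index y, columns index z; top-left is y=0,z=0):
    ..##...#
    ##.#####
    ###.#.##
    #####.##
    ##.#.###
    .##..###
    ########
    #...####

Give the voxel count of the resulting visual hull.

before carving: 512 voxels (8×8×8)
V1 y: intersect with XZ mask (31 set) -- 248 left
V2 z: intersect with XY mask (35 set) -- 126 left
V3 x: intersect with YZ mask (47 set) -- 93 left

remaining voxels: 93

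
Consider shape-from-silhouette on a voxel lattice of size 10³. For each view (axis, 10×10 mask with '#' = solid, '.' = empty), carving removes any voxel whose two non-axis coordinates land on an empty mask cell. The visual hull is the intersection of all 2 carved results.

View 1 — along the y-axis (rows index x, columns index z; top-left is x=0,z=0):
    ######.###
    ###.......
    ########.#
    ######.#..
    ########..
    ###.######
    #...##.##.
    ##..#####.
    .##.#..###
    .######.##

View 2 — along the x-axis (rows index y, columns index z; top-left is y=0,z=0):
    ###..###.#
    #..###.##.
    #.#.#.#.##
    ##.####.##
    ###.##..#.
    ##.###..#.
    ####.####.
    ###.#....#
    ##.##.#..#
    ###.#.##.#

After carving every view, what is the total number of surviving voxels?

start: 10×10×10 = 1000 voxels
after view 1 [y-axis, 71 of 100 cells solid] → remaining = 710
after view 2 [x-axis, 65 of 100 cells solid] → remaining = 473

473 voxels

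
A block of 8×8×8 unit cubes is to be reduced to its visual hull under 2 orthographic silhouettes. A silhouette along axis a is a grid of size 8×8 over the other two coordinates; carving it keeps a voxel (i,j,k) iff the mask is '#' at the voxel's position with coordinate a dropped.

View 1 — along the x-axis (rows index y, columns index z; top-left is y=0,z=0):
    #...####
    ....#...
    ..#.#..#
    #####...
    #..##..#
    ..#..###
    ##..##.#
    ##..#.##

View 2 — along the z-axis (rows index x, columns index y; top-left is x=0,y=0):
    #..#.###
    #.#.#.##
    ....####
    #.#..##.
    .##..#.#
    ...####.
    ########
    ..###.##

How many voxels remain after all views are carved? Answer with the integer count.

initial block: 8^3 = 512
carve view 1 (along x, YZ-mask fill 32/64): 256 voxels remain
carve view 2 (along z, XY-mask fill 39/64): 166 voxels remain

voxel count = 166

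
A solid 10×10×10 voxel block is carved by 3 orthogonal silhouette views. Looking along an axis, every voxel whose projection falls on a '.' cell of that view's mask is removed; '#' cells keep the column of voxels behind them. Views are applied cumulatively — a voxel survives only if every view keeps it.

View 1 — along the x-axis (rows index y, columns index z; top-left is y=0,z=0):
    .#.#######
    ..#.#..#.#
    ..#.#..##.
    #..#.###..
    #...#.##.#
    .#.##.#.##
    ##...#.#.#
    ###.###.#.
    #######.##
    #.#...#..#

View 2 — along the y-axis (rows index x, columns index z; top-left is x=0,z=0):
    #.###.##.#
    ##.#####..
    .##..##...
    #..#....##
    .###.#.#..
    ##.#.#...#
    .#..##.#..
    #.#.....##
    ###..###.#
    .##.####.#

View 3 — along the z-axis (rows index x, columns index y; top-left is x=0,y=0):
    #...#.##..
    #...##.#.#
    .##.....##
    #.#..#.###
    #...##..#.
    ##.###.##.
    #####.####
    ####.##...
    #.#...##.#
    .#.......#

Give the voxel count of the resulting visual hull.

initial block: 10^3 = 1000
  1. axis=0 (YZ plane), |mask|=57  ⇒  voxels=570
  2. axis=1 (XZ plane), |mask|=54  ⇒  voxels=307
  3. axis=2 (XY plane), |mask|=52  ⇒  voxels=153

remaining voxels: 153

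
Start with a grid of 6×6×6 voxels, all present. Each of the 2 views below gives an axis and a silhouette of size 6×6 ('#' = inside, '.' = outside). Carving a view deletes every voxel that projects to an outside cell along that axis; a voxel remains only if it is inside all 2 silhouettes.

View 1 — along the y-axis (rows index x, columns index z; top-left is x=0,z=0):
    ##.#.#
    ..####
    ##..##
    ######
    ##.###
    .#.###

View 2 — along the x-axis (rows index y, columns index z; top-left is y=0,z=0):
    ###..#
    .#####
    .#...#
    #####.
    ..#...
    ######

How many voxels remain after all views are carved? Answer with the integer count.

|visual hull| = 101

before carving: 216 voxels (6×6×6)
after view 1 [y-axis, 27 of 36 cells solid] → remaining = 162
after view 2 [x-axis, 23 of 36 cells solid] → remaining = 101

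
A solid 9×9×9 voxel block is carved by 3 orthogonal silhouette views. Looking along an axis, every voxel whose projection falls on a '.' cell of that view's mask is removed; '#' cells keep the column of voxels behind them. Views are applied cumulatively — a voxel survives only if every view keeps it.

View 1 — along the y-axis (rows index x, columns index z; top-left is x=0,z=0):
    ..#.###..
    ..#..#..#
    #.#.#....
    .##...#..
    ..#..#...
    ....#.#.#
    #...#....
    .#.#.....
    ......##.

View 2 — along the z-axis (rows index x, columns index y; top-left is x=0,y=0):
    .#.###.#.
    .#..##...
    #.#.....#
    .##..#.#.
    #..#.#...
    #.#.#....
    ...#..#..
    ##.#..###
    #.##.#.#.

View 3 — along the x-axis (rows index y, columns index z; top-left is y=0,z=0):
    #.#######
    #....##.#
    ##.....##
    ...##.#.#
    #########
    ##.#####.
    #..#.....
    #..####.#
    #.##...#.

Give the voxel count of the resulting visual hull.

remaining voxels: 55

before carving: 729 voxels (9×9×9)
step 1: project along y, AND mask (24/81) → |grid| = 216
step 2: project along z, AND mask (34/81) → |grid| = 91
step 3: project along x, AND mask (48/81) → |grid| = 55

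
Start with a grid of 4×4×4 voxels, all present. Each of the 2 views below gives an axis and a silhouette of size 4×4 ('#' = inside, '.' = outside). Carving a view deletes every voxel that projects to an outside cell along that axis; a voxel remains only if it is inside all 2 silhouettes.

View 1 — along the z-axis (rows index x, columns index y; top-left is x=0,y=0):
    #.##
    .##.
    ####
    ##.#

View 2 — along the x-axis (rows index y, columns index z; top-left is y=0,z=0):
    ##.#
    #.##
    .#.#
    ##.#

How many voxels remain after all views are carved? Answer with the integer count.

voxel count = 33

before carving: 64 voxels (4×4×4)
after view 1 [z-axis, 12 of 16 cells solid] → remaining = 48
after view 2 [x-axis, 11 of 16 cells solid] → remaining = 33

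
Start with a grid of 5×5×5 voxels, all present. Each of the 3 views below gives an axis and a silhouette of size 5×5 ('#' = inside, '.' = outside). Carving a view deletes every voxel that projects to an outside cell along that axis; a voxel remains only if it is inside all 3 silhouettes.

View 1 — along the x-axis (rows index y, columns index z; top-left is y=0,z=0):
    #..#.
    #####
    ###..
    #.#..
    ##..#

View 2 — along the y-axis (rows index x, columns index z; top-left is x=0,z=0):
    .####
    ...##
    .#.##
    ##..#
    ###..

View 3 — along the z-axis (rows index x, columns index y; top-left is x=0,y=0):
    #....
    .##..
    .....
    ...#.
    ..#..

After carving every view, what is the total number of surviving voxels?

|visual hull| = 7

start: 5×5×5 = 125 voxels
carve view 1 (along x, YZ-mask fill 15/25): 75 voxels remain
carve view 2 (along y, XZ-mask fill 15/25): 42 voxels remain
carve view 3 (along z, XY-mask fill 5/25): 7 voxels remain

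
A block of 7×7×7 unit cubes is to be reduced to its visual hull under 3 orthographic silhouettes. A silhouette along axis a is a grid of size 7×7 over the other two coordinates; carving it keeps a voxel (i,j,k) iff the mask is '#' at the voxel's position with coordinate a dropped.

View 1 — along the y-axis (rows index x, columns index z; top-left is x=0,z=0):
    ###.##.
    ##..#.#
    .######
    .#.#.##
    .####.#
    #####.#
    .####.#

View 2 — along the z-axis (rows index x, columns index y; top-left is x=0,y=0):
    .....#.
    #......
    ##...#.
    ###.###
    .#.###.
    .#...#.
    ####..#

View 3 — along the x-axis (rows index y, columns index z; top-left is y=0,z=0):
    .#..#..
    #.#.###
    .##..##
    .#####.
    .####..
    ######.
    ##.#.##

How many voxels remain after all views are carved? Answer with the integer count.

initial block: 7^3 = 343
carve view 1 (along y, XZ-mask fill 35/49): 245 voxels remain
carve view 2 (along z, XY-mask fill 22/49): 108 voxels remain
carve view 3 (along x, YZ-mask fill 31/49): 72 voxels remain

72 voxels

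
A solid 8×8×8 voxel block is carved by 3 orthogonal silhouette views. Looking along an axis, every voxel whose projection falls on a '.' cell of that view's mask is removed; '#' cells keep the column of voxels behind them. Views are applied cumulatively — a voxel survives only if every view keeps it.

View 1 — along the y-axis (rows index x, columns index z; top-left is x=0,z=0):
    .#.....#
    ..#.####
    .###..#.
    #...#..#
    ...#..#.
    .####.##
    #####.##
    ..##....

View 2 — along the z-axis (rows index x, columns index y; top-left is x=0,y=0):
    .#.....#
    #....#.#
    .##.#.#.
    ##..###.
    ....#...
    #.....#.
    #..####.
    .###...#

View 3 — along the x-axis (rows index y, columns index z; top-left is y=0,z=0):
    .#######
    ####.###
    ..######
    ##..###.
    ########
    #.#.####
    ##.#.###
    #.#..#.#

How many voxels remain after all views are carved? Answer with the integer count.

start: 8×8×8 = 512 voxels
after view 1 [y-axis, 31 of 64 cells solid] → remaining = 248
after view 2 [z-axis, 26 of 64 cells solid] → remaining = 107
after view 3 [x-axis, 49 of 64 cells solid] → remaining = 86

86 voxels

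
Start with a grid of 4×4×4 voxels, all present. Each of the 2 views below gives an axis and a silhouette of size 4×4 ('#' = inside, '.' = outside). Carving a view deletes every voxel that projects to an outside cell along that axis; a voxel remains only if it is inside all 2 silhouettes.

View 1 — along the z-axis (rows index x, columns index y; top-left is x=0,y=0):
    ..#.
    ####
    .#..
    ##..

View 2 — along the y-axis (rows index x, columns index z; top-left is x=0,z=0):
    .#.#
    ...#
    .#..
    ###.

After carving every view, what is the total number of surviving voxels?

|visual hull| = 13

before carving: 64 voxels (4×4×4)
V1 z: intersect with XY mask (8 set) -- 32 left
V2 y: intersect with XZ mask (7 set) -- 13 left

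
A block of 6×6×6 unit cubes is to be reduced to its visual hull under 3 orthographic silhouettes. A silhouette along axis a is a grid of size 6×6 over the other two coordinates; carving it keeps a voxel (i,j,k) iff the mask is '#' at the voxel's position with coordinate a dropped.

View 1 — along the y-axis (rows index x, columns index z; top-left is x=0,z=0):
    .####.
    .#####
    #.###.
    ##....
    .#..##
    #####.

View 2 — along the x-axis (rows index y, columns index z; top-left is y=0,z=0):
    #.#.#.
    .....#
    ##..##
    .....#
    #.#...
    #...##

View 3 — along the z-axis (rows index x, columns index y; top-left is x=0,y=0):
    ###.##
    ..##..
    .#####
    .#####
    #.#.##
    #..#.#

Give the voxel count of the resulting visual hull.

full grid |V| = 216
[1] y-view keeps 23 columns → grid now 138
[2] x-view keeps 14 columns → grid now 48
[3] z-view keeps 24 columns → grid now 31

|visual hull| = 31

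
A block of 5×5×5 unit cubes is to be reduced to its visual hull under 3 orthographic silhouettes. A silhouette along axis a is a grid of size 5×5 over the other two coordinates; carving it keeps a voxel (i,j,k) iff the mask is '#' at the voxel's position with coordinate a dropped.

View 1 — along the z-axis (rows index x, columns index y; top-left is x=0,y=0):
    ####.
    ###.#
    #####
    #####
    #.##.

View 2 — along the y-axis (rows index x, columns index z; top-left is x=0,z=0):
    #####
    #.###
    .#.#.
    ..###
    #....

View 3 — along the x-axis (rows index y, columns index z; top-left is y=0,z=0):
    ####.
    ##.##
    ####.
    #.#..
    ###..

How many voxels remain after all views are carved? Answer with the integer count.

remaining voxels: 43

full grid |V| = 125
carve view 1 (along z, XY-mask fill 21/25): 105 voxels remain
carve view 2 (along y, XZ-mask fill 15/25): 64 voxels remain
carve view 3 (along x, YZ-mask fill 17/25): 43 voxels remain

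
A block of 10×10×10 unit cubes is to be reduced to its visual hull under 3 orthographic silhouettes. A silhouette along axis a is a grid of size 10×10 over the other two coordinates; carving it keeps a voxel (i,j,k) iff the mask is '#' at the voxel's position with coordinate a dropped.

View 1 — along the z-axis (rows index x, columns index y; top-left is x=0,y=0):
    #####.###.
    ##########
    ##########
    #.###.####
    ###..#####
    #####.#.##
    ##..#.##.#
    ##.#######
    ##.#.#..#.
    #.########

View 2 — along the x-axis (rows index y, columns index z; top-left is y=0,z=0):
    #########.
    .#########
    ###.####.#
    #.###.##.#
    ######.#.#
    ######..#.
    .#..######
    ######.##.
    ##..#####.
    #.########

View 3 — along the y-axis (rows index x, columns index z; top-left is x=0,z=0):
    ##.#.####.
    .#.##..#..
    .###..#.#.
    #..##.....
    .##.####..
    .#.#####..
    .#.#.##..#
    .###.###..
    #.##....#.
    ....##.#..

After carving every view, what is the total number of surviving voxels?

initial block: 10^3 = 1000
V1 z: intersect with XY mask (81 set) -- 810 left
V2 x: intersect with YZ mask (79 set) -- 642 left
V3 y: intersect with XZ mask (49 set) -- 326 left

326 voxels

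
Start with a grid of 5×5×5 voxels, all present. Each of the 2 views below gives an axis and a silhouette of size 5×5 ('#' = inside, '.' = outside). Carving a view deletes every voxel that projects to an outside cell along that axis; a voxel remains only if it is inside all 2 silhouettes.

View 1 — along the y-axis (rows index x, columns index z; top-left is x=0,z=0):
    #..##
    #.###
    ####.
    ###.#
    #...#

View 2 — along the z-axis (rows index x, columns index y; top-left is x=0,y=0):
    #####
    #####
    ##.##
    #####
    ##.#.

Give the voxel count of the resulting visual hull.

|visual hull| = 77

initial block: 5^3 = 125
carve view 1 (along y, XZ-mask fill 17/25): 85 voxels remain
carve view 2 (along z, XY-mask fill 22/25): 77 voxels remain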